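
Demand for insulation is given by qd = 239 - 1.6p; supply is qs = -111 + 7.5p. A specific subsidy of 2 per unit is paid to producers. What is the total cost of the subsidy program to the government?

Pre-subsidy: 239 - 1.6p = -111 + 7.5p gives p* = 500/13, q* = 2307/13.
With the subsidy, sellers receive ps = pb + 2 for each unit, where pb is the price buyers pay.
Supply in terms of pb becomes qs = -111 + 7.5(pb + 2) = -96 + 7.5pb. Setting this equal to demand: 239 - 1.6pb = -96 + 7.5pb, so pb = 3350/91.
Sellers receive ps = 3350/91 + 2 = 3532/91; q' = 239 − 1.6·(3350/91) = 16389/91.
Government outlay = subsidy × quantity = 2 × 16389/91 = 32778/91.

Government cost = 32778/91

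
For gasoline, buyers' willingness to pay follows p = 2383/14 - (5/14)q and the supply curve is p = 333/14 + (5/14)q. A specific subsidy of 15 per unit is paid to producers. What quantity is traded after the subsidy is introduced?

q' = 226

Pre-subsidy: 2383/14 - (5/14)q = 333/14 + (5/14)q gives q* = 205 and p* = 97.
With the subsidy, sellers receive ps = pb + 15 for each unit, where pb is the price buyers pay.
On the curves, pb = 2383/14 - (5/14)q and ps = 333/14 + (5/14)q; the wedge ps − pb = 15 gives 333/14 + (5/14)q − (2383/14 - (5/14)q) = 15, so q' = 226.
Then pb = 2383/14 − (5/14)·226 = 89.5 and ps = 333/14 + (5/14)·226 = 104.5.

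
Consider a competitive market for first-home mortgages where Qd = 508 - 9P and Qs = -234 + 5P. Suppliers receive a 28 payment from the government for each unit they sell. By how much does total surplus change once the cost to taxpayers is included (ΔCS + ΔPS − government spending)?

Net change in total surplus = -1260

Pre-subsidy: 508 - 9P = -234 + 5P gives P* = 53, Q* = 31.
With the subsidy, sellers receive Ps = Pb + 28 for each unit, where Pb is the price buyers pay.
Supply in terms of Pb becomes Qs = -234 + 5(Pb + 28) = -94 + 5Pb. Setting this equal to demand: 508 - 9Pb = -94 + 5Pb, so Pb = 43.
Sellers receive Ps = 43 + 28 = 71; Q' = 508 − 9·43 = 121.
ΔCS = ½(31 + 121)(53 − 43) = 760; ΔPS = ½(31 + 121)(71 − 53) = 1368.
Government spending = 28 × 121 = 3388.
Net change = 760 + 1368 − 3388 = -1260. The loss equals the DWL triangle ½·28·90.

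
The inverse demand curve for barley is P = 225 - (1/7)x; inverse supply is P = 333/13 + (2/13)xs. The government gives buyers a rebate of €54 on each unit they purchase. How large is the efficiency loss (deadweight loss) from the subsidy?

Pre-subsidy: 225 - (1/7)x = 333/13 + (2/13)x gives x* = 672 and P* = 129.
With the rebate, buyers effectively pay Pb = Ps − 54, where Ps is the price sellers receive.
On the curves, Pb = 225 - (1/7)x and Ps = 333/13 + (2/13)x; the wedge Ps − Pb = 54 gives 333/13 + (2/13)x − (225 - (1/7)x) = 54, so x' = 854.
Then Pb = 225 − (1/7)·854 = 103 and Ps = 333/13 + (2/13)·854 = 157.
The subsidy expands output by 854 − 672 = 182 past the efficient level; on those units the gap between marginal cost and willingness to pay runs from 0 up to 54.
DWL = ½ × 54 × 182 = 4914.

Deadweight loss = €4914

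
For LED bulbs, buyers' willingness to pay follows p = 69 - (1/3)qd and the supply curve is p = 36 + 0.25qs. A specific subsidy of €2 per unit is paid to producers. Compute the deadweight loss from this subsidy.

Deadweight loss = 24/7

Pre-subsidy: 69 - (1/3)q = 36 + 0.25q gives q* = 396/7 and p* = 351/7.
With the subsidy, sellers receive ps = pb + 2 for each unit, where pb is the price buyers pay.
On the curves, pb = 69 - (1/3)q and ps = 36 + 0.25q; the wedge ps − pb = 2 gives 36 + 0.25q − (69 - (1/3)q) = 2, so q' = 60.
Then pb = 69 − (1/3)·60 = 49 and ps = 36 + 0.25·60 = 51.
The subsidy expands output by 60 − 396/7 = 24/7 past the efficient level; on those units the gap between marginal cost and willingness to pay runs from 0 up to 2.
DWL = ½ × 2 × 24/7 = 24/7.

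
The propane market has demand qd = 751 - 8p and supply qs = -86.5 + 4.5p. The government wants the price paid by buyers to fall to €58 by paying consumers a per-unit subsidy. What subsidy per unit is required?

Required subsidy s = €25 per unit

At a buyer price of 58, quantity demanded is 751 − 8·58 = 287.
Sellers supply 287 only when they receive ps with -86.5 + 4.5·ps = 287, i.e. ps = 83.
s = ps − pb = 83 − 58 = 25.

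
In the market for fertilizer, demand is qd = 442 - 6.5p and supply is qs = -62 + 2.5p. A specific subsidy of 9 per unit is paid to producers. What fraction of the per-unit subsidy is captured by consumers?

Consumer share = 5/18

Pre-subsidy: 442 - 6.5p = -62 + 2.5p gives p* = 56, q* = 78.
With the subsidy, sellers receive ps = pb + 9 for each unit, where pb is the price buyers pay.
Supply in terms of pb becomes qs = -62 + 2.5(pb + 9) = -39.5 + 2.5pb. Setting this equal to demand: 442 - 6.5pb = -39.5 + 2.5pb, so pb = 53.5.
Sellers receive ps = 53.5 + 9 = 62.5; q' = 442 − 6.5·53.5 = 94.25.
Buyers' price falls by p* − pb = 56 − 53.5 = 2.5; sellers' price rises by ps − p* = 62.5 − 56 = 6.5.
So consumers capture 2.5/9 = 5/18 of each unit of subsidy.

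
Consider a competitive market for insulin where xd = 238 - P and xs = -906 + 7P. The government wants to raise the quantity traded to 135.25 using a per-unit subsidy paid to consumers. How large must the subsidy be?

Required subsidy s = 46 per unit

At x = 135.25, invert demand for the buyer price: Pb = (238 − 135.25)/1 = 102.75; invert supply for the seller price: Ps = (135.25 − (-906))/7 = 148.75.
The subsidy must fill the gap: s = Ps − Pb = 148.75 − 102.75 = 46.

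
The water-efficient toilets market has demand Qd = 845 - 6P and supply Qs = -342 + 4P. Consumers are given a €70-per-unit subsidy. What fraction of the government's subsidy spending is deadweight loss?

Pre-subsidy: 845 - 6P = -342 + 4P gives P* = 118.7, Q* = 132.8.
With the rebate, buyers effectively pay Pb = Ps − 70, where Ps is the price sellers receive.
Demand in terms of Ps becomes Qd = 845 − 6(Ps − 70) = 1265 - 6Ps. Setting this equal to supply: 1265 - 6Ps = -342 + 4Ps, so Ps = 160.7.
Buyers pay Pb = 160.7 − 70 = 90.7; Q' = -342 + 4·160.7 = 300.8.
ΔCS = ½(132.8 + 300.8)(118.7 − 90.7) = 6070.4; ΔPS = ½(132.8 + 300.8)(160.7 − 118.7) = 9105.6.
Government spending = 70 × 300.8 = 21056.
DWL = ½ × 70 × (300.8 − 132.8) = 5880; fraction = 5880 / 21056 = 105/376.

DWL / government spending = 105/376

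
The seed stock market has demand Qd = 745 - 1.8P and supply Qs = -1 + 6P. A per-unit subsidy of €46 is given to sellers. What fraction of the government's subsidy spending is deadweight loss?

Pre-subsidy: 745 - 1.8P = -1 + 6P gives P* = 3730/39, Q* = 7447/13.
With the subsidy, sellers receive Ps = Pb + 46 for each unit, where Pb is the price buyers pay.
Supply in terms of Pb becomes Qs = -1 + 6(Pb + 46) = 275 + 6Pb. Setting this equal to demand: 745 - 1.8Pb = 275 + 6Pb, so Pb = 2350/39.
Sellers receive Ps = 2350/39 + 46 = 4144/39; Q' = 745 − 1.8·(2350/39) = 8275/13.
ΔCS = ½(7447/13 + 8275/13)(3730/39 − 2350/39) = 3616060/169; ΔPS = ½(7447/13 + 8275/13)(4144/39 − 3730/39) = 1084818/169.
Government spending = 46 × 8275/13 = 380650/13.
DWL = ½ × 46 × (8275/13 − 7447/13) = 19044/13; fraction = (19044/13) / (380650/13) = 414/8275.

DWL / government spending = 414/8275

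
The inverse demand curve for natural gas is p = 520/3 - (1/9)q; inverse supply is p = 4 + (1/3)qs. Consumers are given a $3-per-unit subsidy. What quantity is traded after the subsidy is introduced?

q' = 387.75

Pre-subsidy: 520/3 - (1/9)q = 4 + (1/3)q gives q* = 381 and p* = 131.
With the rebate, buyers effectively pay pb = ps − 3, where ps is the price sellers receive.
On the curves, pb = 520/3 - (1/9)q and ps = 4 + (1/3)q; the wedge ps − pb = 3 gives 4 + (1/3)q − (520/3 - (1/9)q) = 3, so q' = 387.75.
Then pb = 520/3 − (1/9)·387.75 = 130.25 and ps = 4 + (1/3)·387.75 = 133.25.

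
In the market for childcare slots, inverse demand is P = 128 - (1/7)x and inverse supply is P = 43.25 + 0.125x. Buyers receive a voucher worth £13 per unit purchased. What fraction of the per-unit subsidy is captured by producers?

Pre-subsidy: 128 - (1/7)x = 43.25 + 0.125x gives x* = 316.4 and P* = 82.8.
With the rebate, buyers effectively pay Pb = Ps − 13, where Ps is the price sellers receive.
On the curves, Pb = 128 - (1/7)x and Ps = 43.25 + 0.125x; the wedge Ps − Pb = 13 gives 43.25 + 0.125x − (128 - (1/7)x) = 13, so x' = 5474/15.
Then Pb = 128 − (1/7)·(5474/15) = 1138/15 and Ps = 43.25 + 0.125·(5474/15) = 1333/15.
Buyers' price falls by P* − Pb = 82.8 − 1138/15 = 104/15; sellers' price rises by Ps − P* = 1333/15 − 82.8 = 91/15.
So producers capture (91/15)/13 = 7/15 of each unit of subsidy.

Producer share = 7/15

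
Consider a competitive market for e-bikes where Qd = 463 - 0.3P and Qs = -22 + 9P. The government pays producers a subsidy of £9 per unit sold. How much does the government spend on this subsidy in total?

Pre-subsidy: 463 - 0.3P = -22 + 9P gives P* = 4850/93, Q* = 13868/31.
With the subsidy, sellers receive Ps = Pb + 9 for each unit, where Pb is the price buyers pay.
Supply in terms of Pb becomes Qs = -22 + 9(Pb + 9) = 59 + 9Pb. Setting this equal to demand: 463 - 0.3Pb = 59 + 9Pb, so Pb = 4040/93.
Sellers receive Ps = 4040/93 + 9 = 4877/93; Q' = 463 − 0.3·(4040/93) = 13949/31.
Government outlay = subsidy × quantity = 9 × 13949/31 = 125541/31.

Government cost = 125541/31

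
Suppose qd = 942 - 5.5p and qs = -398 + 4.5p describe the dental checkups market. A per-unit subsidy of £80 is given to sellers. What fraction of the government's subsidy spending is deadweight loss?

DWL / government spending = 99/403

Pre-subsidy: 942 - 5.5p = -398 + 4.5p gives p* = 134, q* = 205.
With the subsidy, sellers receive ps = pb + 80 for each unit, where pb is the price buyers pay.
Supply in terms of pb becomes qs = -398 + 4.5(pb + 80) = -38 + 4.5pb. Setting this equal to demand: 942 - 5.5pb = -38 + 4.5pb, so pb = 98.
Sellers receive ps = 98 + 80 = 178; q' = 942 − 5.5·98 = 403.
ΔCS = ½(205 + 403)(134 − 98) = 10944; ΔPS = ½(205 + 403)(178 − 134) = 13376.
Government spending = 80 × 403 = 32240.
DWL = ½ × 80 × (403 − 205) = 7920; fraction = 7920 / 32240 = 99/403.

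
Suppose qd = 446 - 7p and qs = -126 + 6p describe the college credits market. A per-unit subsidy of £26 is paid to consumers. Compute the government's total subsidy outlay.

Government cost = £5772

Pre-subsidy: 446 - 7p = -126 + 6p gives p* = 44, q* = 138.
With the rebate, buyers effectively pay pb = ps − 26, where ps is the price sellers receive.
Demand in terms of ps becomes qd = 446 − 7(ps − 26) = 628 - 7ps. Setting this equal to supply: 628 - 7ps = -126 + 6ps, so ps = 58.
Buyers pay pb = 58 − 26 = 32; q' = -126 + 6·58 = 222.
Government outlay = subsidy × quantity = 26 × 222 = 5772.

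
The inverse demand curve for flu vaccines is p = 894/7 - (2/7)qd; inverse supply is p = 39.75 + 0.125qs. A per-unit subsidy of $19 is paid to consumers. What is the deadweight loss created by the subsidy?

Pre-subsidy: 894/7 - (2/7)q = 39.75 + 0.125q gives q* = 4926/23 and p* = 1530/23.
With the rebate, buyers effectively pay pb = ps − 19, where ps is the price sellers receive.
On the curves, pb = 894/7 - (2/7)q and ps = 39.75 + 0.125q; the wedge ps − pb = 19 gives 39.75 + 0.125q − (894/7 - (2/7)q) = 19, so q' = 5990/23.
Then pb = 894/7 − (2/7)·(5990/23) = 1226/23 and ps = 39.75 + 0.125·(5990/23) = 1663/23.
The subsidy expands output by 5990/23 − 4926/23 = 1064/23 past the efficient level; on those units the gap between marginal cost and willingness to pay runs from 0 up to 19.
DWL = ½ × 19 × 1064/23 = 10108/23.

Deadweight loss = 10108/23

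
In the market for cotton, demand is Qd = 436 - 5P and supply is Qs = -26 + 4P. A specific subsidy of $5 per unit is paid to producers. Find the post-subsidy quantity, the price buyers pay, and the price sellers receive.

Q' = 1714/9; buyers pay 442/9; sellers receive 487/9

Pre-subsidy: 436 - 5P = -26 + 4P gives P* = 154/3, Q* = 538/3.
With the subsidy, sellers receive Ps = Pb + 5 for each unit, where Pb is the price buyers pay.
Supply in terms of Pb becomes Qs = -26 + 4(Pb + 5) = -6 + 4Pb. Setting this equal to demand: 436 - 5Pb = -6 + 4Pb, so Pb = 442/9.
Sellers receive Ps = 442/9 + 5 = 487/9; Q' = 436 − 5·(442/9) = 1714/9.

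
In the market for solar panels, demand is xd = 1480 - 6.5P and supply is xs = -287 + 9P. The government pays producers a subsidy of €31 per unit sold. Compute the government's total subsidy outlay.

Pre-subsidy: 1480 - 6.5P = -287 + 9P gives P* = 114, x* = 739.
With the subsidy, sellers receive Ps = Pb + 31 for each unit, where Pb is the price buyers pay.
Supply in terms of Pb becomes xs = -287 + 9(Pb + 31) = -8 + 9Pb. Setting this equal to demand: 1480 - 6.5Pb = -8 + 9Pb, so Pb = 96.
Sellers receive Ps = 96 + 31 = 127; x' = 1480 − 6.5·96 = 856.
Government outlay = subsidy × quantity = 31 × 856 = 26536.

Government cost = €26536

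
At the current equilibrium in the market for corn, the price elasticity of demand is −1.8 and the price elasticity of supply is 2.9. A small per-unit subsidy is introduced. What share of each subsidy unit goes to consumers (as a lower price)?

For a small subsidy around the equilibrium, the benefit split depends on the relative slopes, which at a point are proportional to the elasticities.
Buyer share = εs/(εs + |εd|) = 2.9/(2.9 + 1.8) = 29/47; seller share = |εd|/(εs + |εd|) = 18/47.

Consumer share = 29/47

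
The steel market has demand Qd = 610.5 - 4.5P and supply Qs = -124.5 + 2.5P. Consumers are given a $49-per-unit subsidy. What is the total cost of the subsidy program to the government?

Pre-subsidy: 610.5 - 4.5P = -124.5 + 2.5P gives P* = 105, Q* = 138.
With the rebate, buyers effectively pay Pb = Ps − 49, where Ps is the price sellers receive.
Demand in terms of Ps becomes Qd = 610.5 − 4.5(Ps − 49) = 831 - 4.5Ps. Setting this equal to supply: 831 - 4.5Ps = -124.5 + 2.5Ps, so Ps = 136.5.
Buyers pay Pb = 136.5 − 49 = 87.5; Q' = -124.5 + 2.5·136.5 = 216.75.
Government outlay = subsidy × quantity = 49 × 216.75 = 10620.75.

Government cost = $10620.75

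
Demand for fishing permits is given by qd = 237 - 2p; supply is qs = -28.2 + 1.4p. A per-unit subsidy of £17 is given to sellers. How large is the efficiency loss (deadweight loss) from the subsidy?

Deadweight loss = £119

Pre-subsidy: 237 - 2p = -28.2 + 1.4p gives p* = 78, q* = 81.
With the subsidy, sellers receive ps = pb + 17 for each unit, where pb is the price buyers pay.
Supply in terms of pb becomes qs = -28.2 + 1.4(pb + 17) = -4.4 + 1.4pb. Setting this equal to demand: 237 - 2pb = -4.4 + 1.4pb, so pb = 71.
Sellers receive ps = 71 + 17 = 88; q' = 237 − 2·71 = 95.
The subsidy expands output by 95 − 81 = 14 past the efficient level; on those units the gap between marginal cost and willingness to pay runs from 0 up to 17.
DWL = ½ × 17 × 14 = 119.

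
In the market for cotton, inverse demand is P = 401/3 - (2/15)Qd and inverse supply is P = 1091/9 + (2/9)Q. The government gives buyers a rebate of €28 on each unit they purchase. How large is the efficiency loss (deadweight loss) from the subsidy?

Pre-subsidy: 401/3 - (2/15)Q = 1091/9 + (2/9)Q gives Q* = 35 and P* = 129.
With the rebate, buyers effectively pay Pb = Ps − 28, where Ps is the price sellers receive.
On the curves, Pb = 401/3 - (2/15)Q and Ps = 1091/9 + (2/9)Q; the wedge Ps − Pb = 28 gives 1091/9 + (2/9)Q − (401/3 - (2/15)Q) = 28, so Q' = 113.75.
Then Pb = 401/3 − (2/15)·113.75 = 118.5 and Ps = 1091/9 + (2/9)·113.75 = 146.5.
The subsidy expands output by 113.75 − 35 = 78.75 past the efficient level; on those units the gap between marginal cost and willingness to pay runs from 0 up to 28.
DWL = ½ × 28 × 78.75 = 1102.5.

Deadweight loss = €1102.5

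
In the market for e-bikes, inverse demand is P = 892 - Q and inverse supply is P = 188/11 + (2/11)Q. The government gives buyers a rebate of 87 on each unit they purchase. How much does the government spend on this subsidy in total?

Pre-subsidy: 892 - Q = 188/11 + (2/11)Q gives Q* = 9624/13 and P* = 1972/13.
With the rebate, buyers effectively pay Pb = Ps − 87, where Ps is the price sellers receive.
On the curves, Pb = 892 - Q and Ps = 188/11 + (2/11)Q; the wedge Ps − Pb = 87 gives 188/11 + (2/11)Q − (892 - Q) = 87, so Q' = 10581/13.
Then Pb = 892 − 1·(10581/13) = 1015/13 and Ps = 188/11 + (2/11)·(10581/13) = 2146/13.
Government outlay = subsidy × quantity = 87 × 10581/13 = 920547/13.

Government cost = 920547/13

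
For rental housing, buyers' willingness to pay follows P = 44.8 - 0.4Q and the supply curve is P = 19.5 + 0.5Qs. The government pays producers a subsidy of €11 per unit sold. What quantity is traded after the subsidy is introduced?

Pre-subsidy: 44.8 - 0.4Q = 19.5 + 0.5Q gives Q* = 253/9 and P* = 302/9.
With the subsidy, sellers receive Ps = Pb + 11 for each unit, where Pb is the price buyers pay.
On the curves, Pb = 44.8 - 0.4Q and Ps = 19.5 + 0.5Q; the wedge Ps − Pb = 11 gives 19.5 + 0.5Q − (44.8 - 0.4Q) = 11, so Q' = 121/3.
Then Pb = 44.8 − 0.4·(121/3) = 86/3 and Ps = 19.5 + 0.5·(121/3) = 119/3.

Q' = 121/3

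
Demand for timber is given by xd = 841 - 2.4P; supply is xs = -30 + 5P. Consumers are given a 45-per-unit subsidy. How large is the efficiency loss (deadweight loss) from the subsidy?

Deadweight loss = 60750/37

Pre-subsidy: 841 - 2.4P = -30 + 5P gives P* = 4355/37, x* = 20665/37.
With the rebate, buyers effectively pay Pb = Ps − 45, where Ps is the price sellers receive.
Demand in terms of Ps becomes xd = 841 − 2.4(Ps − 45) = 949 - 2.4Ps. Setting this equal to supply: 949 - 2.4Ps = -30 + 5Ps, so Ps = 4895/37.
Buyers pay Pb = 4895/37 − 45 = 3230/37; x' = -30 + 5·(4895/37) = 23365/37.
The subsidy expands output by 23365/37 − 20665/37 = 2700/37 past the efficient level; on those units the gap between marginal cost and willingness to pay runs from 0 up to 45.
DWL = ½ × 45 × 2700/37 = 60750/37.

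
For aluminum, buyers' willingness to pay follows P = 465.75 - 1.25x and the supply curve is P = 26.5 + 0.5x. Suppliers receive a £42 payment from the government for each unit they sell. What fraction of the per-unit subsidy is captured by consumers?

Consumer share = 5/7

Pre-subsidy: 465.75 - 1.25x = 26.5 + 0.5x gives x* = 251 and P* = 152.
With the subsidy, sellers receive Ps = Pb + 42 for each unit, where Pb is the price buyers pay.
On the curves, Pb = 465.75 - 1.25x and Ps = 26.5 + 0.5x; the wedge Ps − Pb = 42 gives 26.5 + 0.5x − (465.75 - 1.25x) = 42, so x' = 275.
Then Pb = 465.75 − 1.25·275 = 122 and Ps = 26.5 + 0.5·275 = 164.
Buyers' price falls by P* − Pb = 152 − 122 = 30; sellers' price rises by Ps − P* = 164 − 152 = 12.
So consumers capture 30/42 = 5/7 of each unit of subsidy.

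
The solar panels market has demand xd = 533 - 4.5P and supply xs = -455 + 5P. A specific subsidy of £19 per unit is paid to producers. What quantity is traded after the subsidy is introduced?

x' = 110

Pre-subsidy: 533 - 4.5P = -455 + 5P gives P* = 104, x* = 65.
With the subsidy, sellers receive Ps = Pb + 19 for each unit, where Pb is the price buyers pay.
Supply in terms of Pb becomes xs = -455 + 5(Pb + 19) = -360 + 5Pb. Setting this equal to demand: 533 - 4.5Pb = -360 + 5Pb, so Pb = 94.
Sellers receive Ps = 94 + 19 = 113; x' = 533 − 4.5·94 = 110.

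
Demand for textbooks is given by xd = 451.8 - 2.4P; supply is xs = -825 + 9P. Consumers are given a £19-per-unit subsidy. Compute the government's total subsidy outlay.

Government cost = £4161

Pre-subsidy: 451.8 - 2.4P = -825 + 9P gives P* = 112, x* = 183.
With the rebate, buyers effectively pay Pb = Ps − 19, where Ps is the price sellers receive.
Demand in terms of Ps becomes xd = 451.8 − 2.4(Ps − 19) = 497.4 - 2.4Ps. Setting this equal to supply: 497.4 - 2.4Ps = -825 + 9Ps, so Ps = 116.
Buyers pay Pb = 116 − 19 = 97; x' = -825 + 9·116 = 219.
Government outlay = subsidy × quantity = 19 × 219 = 4161.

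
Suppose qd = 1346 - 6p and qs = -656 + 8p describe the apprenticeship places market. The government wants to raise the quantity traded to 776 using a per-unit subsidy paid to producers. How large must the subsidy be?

Required subsidy s = 84 per unit

At q = 776, invert demand for the buyer price: pb = (1346 − 776)/6 = 95; invert supply for the seller price: ps = (776 − (-656))/8 = 179.
The subsidy must fill the gap: s = ps − pb = 179 − 95 = 84.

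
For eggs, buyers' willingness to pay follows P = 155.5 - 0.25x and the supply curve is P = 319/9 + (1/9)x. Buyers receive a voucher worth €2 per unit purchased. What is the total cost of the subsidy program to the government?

Pre-subsidy: 155.5 - 0.25x = 319/9 + (1/9)x gives x* = 4322/13 and P* = 941/13.
With the rebate, buyers effectively pay Pb = Ps − 2, where Ps is the price sellers receive.
On the curves, Pb = 155.5 - 0.25x and Ps = 319/9 + (1/9)x; the wedge Ps − Pb = 2 gives 319/9 + (1/9)x − (155.5 - 0.25x) = 2, so x' = 338.
Then Pb = 155.5 − 0.25·338 = 71 and Ps = 319/9 + (1/9)·338 = 73.
Government outlay = subsidy × quantity = 2 × 338 = 676.

Government cost = €676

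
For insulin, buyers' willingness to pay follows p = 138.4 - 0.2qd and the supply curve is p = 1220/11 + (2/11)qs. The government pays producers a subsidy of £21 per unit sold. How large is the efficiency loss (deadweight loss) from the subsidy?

Pre-subsidy: 138.4 - 0.2q = 1220/11 + (2/11)q gives q* = 72 and p* = 124.
With the subsidy, sellers receive ps = pb + 21 for each unit, where pb is the price buyers pay.
On the curves, pb = 138.4 - 0.2q and ps = 1220/11 + (2/11)q; the wedge ps − pb = 21 gives 1220/11 + (2/11)q − (138.4 - 0.2q) = 21, so q' = 127.
Then pb = 138.4 − 0.2·127 = 113 and ps = 1220/11 + (2/11)·127 = 134.
The subsidy expands output by 127 − 72 = 55 past the efficient level; on those units the gap between marginal cost and willingness to pay runs from 0 up to 21.
DWL = ½ × 21 × 55 = 577.5.

Deadweight loss = £577.5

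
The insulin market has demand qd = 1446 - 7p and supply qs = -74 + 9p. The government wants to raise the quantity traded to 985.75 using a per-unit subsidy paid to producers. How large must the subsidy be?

At q = 985.75, invert demand for the buyer price: pb = (1446 − 985.75)/7 = 65.75; invert supply for the seller price: ps = (985.75 − (-74))/9 = 117.75.
The subsidy must fill the gap: s = ps − pb = 117.75 − 65.75 = 52.

Required subsidy s = 52 per unit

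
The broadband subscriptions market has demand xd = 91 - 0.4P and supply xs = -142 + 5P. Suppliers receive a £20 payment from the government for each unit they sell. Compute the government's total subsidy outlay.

Pre-subsidy: 91 - 0.4P = -142 + 5P gives P* = 1165/27, x* = 1991/27.
With the subsidy, sellers receive Ps = Pb + 20 for each unit, where Pb is the price buyers pay.
Supply in terms of Pb becomes xs = -142 + 5(Pb + 20) = -42 + 5Pb. Setting this equal to demand: 91 - 0.4Pb = -42 + 5Pb, so Pb = 665/27.
Sellers receive Ps = 665/27 + 20 = 1205/27; x' = 91 − 0.4·(665/27) = 2191/27.
Government outlay = subsidy × quantity = 20 × 2191/27 = 43820/27.

Government cost = 43820/27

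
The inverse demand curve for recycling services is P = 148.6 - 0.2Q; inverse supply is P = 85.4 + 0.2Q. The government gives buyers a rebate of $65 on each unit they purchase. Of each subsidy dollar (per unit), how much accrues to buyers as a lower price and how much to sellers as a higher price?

Buyers gain $32.5 per unit; sellers gain $32.5 per unit

Pre-subsidy: 148.6 - 0.2Q = 85.4 + 0.2Q gives Q* = 158 and P* = 117.
With the rebate, buyers effectively pay Pb = Ps − 65, where Ps is the price sellers receive.
On the curves, Pb = 148.6 - 0.2Q and Ps = 85.4 + 0.2Q; the wedge Ps − Pb = 65 gives 85.4 + 0.2Q − (148.6 - 0.2Q) = 65, so Q' = 320.5.
Then Pb = 148.6 − 0.2·320.5 = 84.5 and Ps = 85.4 + 0.2·320.5 = 149.5.
Buyers' price falls by P* − Pb = 117 − 84.5 = 32.5; sellers' price rises by Ps − P* = 149.5 − 117 = 32.5.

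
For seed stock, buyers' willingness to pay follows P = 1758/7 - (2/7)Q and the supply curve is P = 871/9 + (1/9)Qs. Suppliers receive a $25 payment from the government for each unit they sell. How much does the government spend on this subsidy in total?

Government cost = $11300

Pre-subsidy: 1758/7 - (2/7)Q = 871/9 + (1/9)Q gives Q* = 389 and P* = 140.
With the subsidy, sellers receive Ps = Pb + 25 for each unit, where Pb is the price buyers pay.
On the curves, Pb = 1758/7 - (2/7)Q and Ps = 871/9 + (1/9)Q; the wedge Ps − Pb = 25 gives 871/9 + (1/9)Q − (1758/7 - (2/7)Q) = 25, so Q' = 452.
Then Pb = 1758/7 − (2/7)·452 = 122 and Ps = 871/9 + (1/9)·452 = 147.
Government outlay = subsidy × quantity = 25 × 452 = 11300.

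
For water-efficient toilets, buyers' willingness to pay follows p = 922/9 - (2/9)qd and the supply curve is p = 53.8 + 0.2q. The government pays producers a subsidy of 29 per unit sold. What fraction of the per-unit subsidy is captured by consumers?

Consumer share = 10/19

Pre-subsidy: 922/9 - (2/9)q = 53.8 + 0.2q gives q* = 2189/19 and p* = 1460/19.
With the subsidy, sellers receive ps = pb + 29 for each unit, where pb is the price buyers pay.
On the curves, pb = 922/9 - (2/9)q and ps = 53.8 + 0.2q; the wedge ps − pb = 29 gives 53.8 + 0.2q − (922/9 - (2/9)q) = 29, so q' = 3494/19.
Then pb = 922/9 − (2/9)·(3494/19) = 1170/19 and ps = 53.8 + 0.2·(3494/19) = 1721/19.
Buyers' price falls by p* − pb = 1460/19 − 1170/19 = 290/19; sellers' price rises by ps − p* = 1721/19 − 1460/19 = 261/19.
So consumers capture (290/19)/29 = 10/19 of each unit of subsidy.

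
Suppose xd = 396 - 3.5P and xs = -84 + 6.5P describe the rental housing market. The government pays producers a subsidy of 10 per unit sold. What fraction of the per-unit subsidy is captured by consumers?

Consumer share = 0.65

Pre-subsidy: 396 - 3.5P = -84 + 6.5P gives P* = 48, x* = 228.
With the subsidy, sellers receive Ps = Pb + 10 for each unit, where Pb is the price buyers pay.
Supply in terms of Pb becomes xs = -84 + 6.5(Pb + 10) = -19 + 6.5Pb. Setting this equal to demand: 396 - 3.5Pb = -19 + 6.5Pb, so Pb = 41.5.
Sellers receive Ps = 41.5 + 10 = 51.5; x' = 396 − 3.5·41.5 = 250.75.
Buyers' price falls by P* − Pb = 48 − 41.5 = 6.5; sellers' price rises by Ps − P* = 51.5 − 48 = 3.5.
So consumers capture 6.5/10 = 0.65 of each unit of subsidy.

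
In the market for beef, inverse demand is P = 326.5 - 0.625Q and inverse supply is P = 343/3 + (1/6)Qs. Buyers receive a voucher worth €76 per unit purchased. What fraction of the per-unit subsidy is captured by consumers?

Pre-subsidy: 326.5 - 0.625Q = 343/3 + (1/6)Q gives Q* = 268 and P* = 159.
With the rebate, buyers effectively pay Pb = Ps − 76, where Ps is the price sellers receive.
On the curves, Pb = 326.5 - 0.625Q and Ps = 343/3 + (1/6)Q; the wedge Ps − Pb = 76 gives 343/3 + (1/6)Q − (326.5 - 0.625Q) = 76, so Q' = 364.
Then Pb = 326.5 − 0.625·364 = 99 and Ps = 343/3 + (1/6)·364 = 175.
Buyers' price falls by P* − Pb = 159 − 99 = 60; sellers' price rises by Ps − P* = 175 − 159 = 16.
So consumers capture 60/76 = 15/19 of each unit of subsidy.

Consumer share = 15/19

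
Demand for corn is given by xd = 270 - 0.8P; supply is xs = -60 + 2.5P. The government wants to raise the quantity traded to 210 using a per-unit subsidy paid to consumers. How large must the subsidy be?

At x = 210, invert demand for the buyer price: Pb = (270 − 210)/0.8 = 75; invert supply for the seller price: Ps = (210 − (-60))/2.5 = 108.
The subsidy must fill the gap: s = Ps − Pb = 108 − 75 = 33.

Required subsidy s = 33 per unit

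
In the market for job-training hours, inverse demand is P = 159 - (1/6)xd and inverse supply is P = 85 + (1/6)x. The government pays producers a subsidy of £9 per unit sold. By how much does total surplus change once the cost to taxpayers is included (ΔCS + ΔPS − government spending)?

Net change in total surplus = -£121.5

Pre-subsidy: 159 - (1/6)x = 85 + (1/6)x gives x* = 222 and P* = 122.
With the subsidy, sellers receive Ps = Pb + 9 for each unit, where Pb is the price buyers pay.
On the curves, Pb = 159 - (1/6)x and Ps = 85 + (1/6)x; the wedge Ps − Pb = 9 gives 85 + (1/6)x − (159 - (1/6)x) = 9, so x' = 249.
Then Pb = 159 − (1/6)·249 = 117.5 and Ps = 85 + (1/6)·249 = 126.5.
ΔCS = ½(222 + 249)(122 − 117.5) = 1059.75; ΔPS = ½(222 + 249)(126.5 − 122) = 1059.75.
Government spending = 9 × 249 = 2241.
Net change = 1059.75 + 1059.75 − 2241 = -121.5. The loss equals the DWL triangle ½·9·27.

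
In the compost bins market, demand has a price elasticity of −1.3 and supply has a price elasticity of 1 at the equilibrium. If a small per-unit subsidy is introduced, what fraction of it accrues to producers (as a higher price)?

Producer share = 13/23

For a small subsidy around the equilibrium, the benefit split depends on the relative slopes, which at a point are proportional to the elasticities.
Buyer share = εs/(εs + |εd|) = 1/(1 + 1.3) = 10/23; seller share = |εd|/(εs + |εd|) = 13/23.
So producers capture 13/23 of the subsidy.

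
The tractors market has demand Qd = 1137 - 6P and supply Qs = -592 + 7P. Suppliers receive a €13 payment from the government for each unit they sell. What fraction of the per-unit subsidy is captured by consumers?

Pre-subsidy: 1137 - 6P = -592 + 7P gives P* = 133, Q* = 339.
With the subsidy, sellers receive Ps = Pb + 13 for each unit, where Pb is the price buyers pay.
Supply in terms of Pb becomes Qs = -592 + 7(Pb + 13) = -501 + 7Pb. Setting this equal to demand: 1137 - 6Pb = -501 + 7Pb, so Pb = 126.
Sellers receive Ps = 126 + 13 = 139; Q' = 1137 − 6·126 = 381.
Buyers' price falls by P* − Pb = 133 − 126 = 7; sellers' price rises by Ps − P* = 139 − 133 = 6.
So consumers capture 7/13 = 7/13 of each unit of subsidy.

Consumer share = 7/13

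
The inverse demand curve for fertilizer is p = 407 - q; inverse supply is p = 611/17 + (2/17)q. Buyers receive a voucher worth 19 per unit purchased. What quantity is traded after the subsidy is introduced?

q' = 349

Pre-subsidy: 407 - q = 611/17 + (2/17)q gives q* = 332 and p* = 75.
With the rebate, buyers effectively pay pb = ps − 19, where ps is the price sellers receive.
On the curves, pb = 407 - q and ps = 611/17 + (2/17)q; the wedge ps − pb = 19 gives 611/17 + (2/17)q − (407 - q) = 19, so q' = 349.
Then pb = 407 − 1·349 = 58 and ps = 611/17 + (2/17)·349 = 77.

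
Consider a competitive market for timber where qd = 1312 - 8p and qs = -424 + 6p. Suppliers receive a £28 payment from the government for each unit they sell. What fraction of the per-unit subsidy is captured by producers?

Producer share = 4/7

Pre-subsidy: 1312 - 8p = -424 + 6p gives p* = 124, q* = 320.
With the subsidy, sellers receive ps = pb + 28 for each unit, where pb is the price buyers pay.
Supply in terms of pb becomes qs = -424 + 6(pb + 28) = -256 + 6pb. Setting this equal to demand: 1312 - 8pb = -256 + 6pb, so pb = 112.
Sellers receive ps = 112 + 28 = 140; q' = 1312 − 8·112 = 416.
Buyers' price falls by p* − pb = 124 − 112 = 12; sellers' price rises by ps − p* = 140 − 124 = 16.
So producers capture 16/28 = 4/7 of each unit of subsidy.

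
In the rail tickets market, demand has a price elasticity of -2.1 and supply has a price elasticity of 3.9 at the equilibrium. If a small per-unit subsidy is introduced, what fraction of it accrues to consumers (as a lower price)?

Consumer share = 0.65

For a small subsidy around the equilibrium, the benefit split depends on the relative slopes, which at a point are proportional to the elasticities.
Buyer share = εs/(εs + |εd|) = 3.9/(3.9 + 2.1) = 0.65; seller share = |εd|/(εs + |εd|) = 0.35.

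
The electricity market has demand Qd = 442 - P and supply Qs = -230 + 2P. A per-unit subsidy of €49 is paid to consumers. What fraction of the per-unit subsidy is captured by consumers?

Pre-subsidy: 442 - P = -230 + 2P gives P* = 224, Q* = 218.
With the rebate, buyers effectively pay Pb = Ps − 49, where Ps is the price sellers receive.
Demand in terms of Ps becomes Qd = 442 − 1(Ps − 49) = 491 - Ps. Setting this equal to supply: 491 - Ps = -230 + 2Ps, so Ps = 721/3.
Buyers pay Pb = 721/3 − 49 = 574/3; Q' = -230 + 2·(721/3) = 752/3.
Buyers' price falls by P* − Pb = 224 − 574/3 = 98/3; sellers' price rises by Ps − P* = 721/3 − 224 = 49/3.
So consumers capture (98/3)/49 = 2/3 of each unit of subsidy.

Consumer share = 2/3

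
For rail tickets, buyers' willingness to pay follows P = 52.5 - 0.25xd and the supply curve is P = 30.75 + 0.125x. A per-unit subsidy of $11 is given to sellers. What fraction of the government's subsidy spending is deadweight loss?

DWL / government spending = 22/131

Pre-subsidy: 52.5 - 0.25x = 30.75 + 0.125x gives x* = 58 and P* = 38.
With the subsidy, sellers receive Ps = Pb + 11 for each unit, where Pb is the price buyers pay.
On the curves, Pb = 52.5 - 0.25x and Ps = 30.75 + 0.125x; the wedge Ps − Pb = 11 gives 30.75 + 0.125x − (52.5 - 0.25x) = 11, so x' = 262/3.
Then Pb = 52.5 − 0.25·(262/3) = 92/3 and Ps = 30.75 + 0.125·(262/3) = 125/3.
ΔCS = ½(58 + 262/3)(38 − 92/3) = 4796/9; ΔPS = ½(58 + 262/3)(125/3 − 38) = 2398/9.
Government spending = 11 × 262/3 = 2882/3.
DWL = ½ × 11 × (262/3 − 58) = 484/3; fraction = (484/3) / (2882/3) = 22/131.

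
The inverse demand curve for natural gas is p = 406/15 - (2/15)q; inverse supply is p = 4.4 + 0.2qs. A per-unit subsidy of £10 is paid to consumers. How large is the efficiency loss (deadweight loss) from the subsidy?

Pre-subsidy: 406/15 - (2/15)q = 4.4 + 0.2q gives q* = 68 and p* = 18.
With the rebate, buyers effectively pay pb = ps − 10, where ps is the price sellers receive.
On the curves, pb = 406/15 - (2/15)q and ps = 4.4 + 0.2q; the wedge ps − pb = 10 gives 4.4 + 0.2q − (406/15 - (2/15)q) = 10, so q' = 98.
Then pb = 406/15 − (2/15)·98 = 14 and ps = 4.4 + 0.2·98 = 24.
The subsidy expands output by 98 − 68 = 30 past the efficient level; on those units the gap between marginal cost and willingness to pay runs from 0 up to 10.
DWL = ½ × 10 × 30 = 150.

Deadweight loss = £150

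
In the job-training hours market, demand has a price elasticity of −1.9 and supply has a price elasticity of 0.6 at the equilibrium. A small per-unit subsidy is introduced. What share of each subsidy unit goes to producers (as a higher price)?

Producer share = 0.76

For a small subsidy around the equilibrium, the benefit split depends on the relative slopes, which at a point are proportional to the elasticities.
Buyer share = εs/(εs + |εd|) = 0.6/(0.6 + 1.9) = 0.24; seller share = |εd|/(εs + |εd|) = 0.76.
So producers capture 0.76 of the subsidy.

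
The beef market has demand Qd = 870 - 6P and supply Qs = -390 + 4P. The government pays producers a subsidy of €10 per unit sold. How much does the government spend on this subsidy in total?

Pre-subsidy: 870 - 6P = -390 + 4P gives P* = 126, Q* = 114.
With the subsidy, sellers receive Ps = Pb + 10 for each unit, where Pb is the price buyers pay.
Supply in terms of Pb becomes Qs = -390 + 4(Pb + 10) = -350 + 4Pb. Setting this equal to demand: 870 - 6Pb = -350 + 4Pb, so Pb = 122.
Sellers receive Ps = 122 + 10 = 132; Q' = 870 − 6·122 = 138.
Government outlay = subsidy × quantity = 10 × 138 = 1380.

Government cost = €1380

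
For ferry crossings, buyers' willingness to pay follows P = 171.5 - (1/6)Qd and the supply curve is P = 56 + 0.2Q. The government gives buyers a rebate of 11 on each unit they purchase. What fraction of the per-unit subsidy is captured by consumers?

Pre-subsidy: 171.5 - (1/6)Q = 56 + 0.2Q gives Q* = 315 and P* = 119.
With the rebate, buyers effectively pay Pb = Ps − 11, where Ps is the price sellers receive.
On the curves, Pb = 171.5 - (1/6)Q and Ps = 56 + 0.2Q; the wedge Ps − Pb = 11 gives 56 + 0.2Q − (171.5 - (1/6)Q) = 11, so Q' = 345.
Then Pb = 171.5 − (1/6)·345 = 114 and Ps = 56 + 0.2·345 = 125.
Buyers' price falls by P* − Pb = 119 − 114 = 5; sellers' price rises by Ps − P* = 125 − 119 = 6.
So consumers capture 5/11 = 5/11 of each unit of subsidy.

Consumer share = 5/11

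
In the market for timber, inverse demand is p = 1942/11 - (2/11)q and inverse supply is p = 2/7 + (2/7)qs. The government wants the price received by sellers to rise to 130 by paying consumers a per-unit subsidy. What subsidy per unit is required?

At a seller price of 130, quantity supplied is -1 + 3.5·130 = 454.
Buyers absorb 454 only when they pay pb = 1942/11 − (2/11)·454 = 94.
s = ps − pb = 130 − 94 = 36.

Required subsidy s = 36 per unit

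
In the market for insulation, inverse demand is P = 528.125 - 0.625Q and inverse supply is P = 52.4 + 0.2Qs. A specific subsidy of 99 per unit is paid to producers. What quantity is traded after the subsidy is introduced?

Q' = 7663/11

Pre-subsidy: 528.125 - 0.625Q = 52.4 + 0.2Q gives Q* = 6343/11 and P* = 1845/11.
With the subsidy, sellers receive Ps = Pb + 99 for each unit, where Pb is the price buyers pay.
On the curves, Pb = 528.125 - 0.625Q and Ps = 52.4 + 0.2Q; the wedge Ps − Pb = 99 gives 52.4 + 0.2Q − (528.125 - 0.625Q) = 99, so Q' = 7663/11.
Then Pb = 528.125 − 0.625·(7663/11) = 1020/11 and Ps = 52.4 + 0.2·(7663/11) = 2109/11.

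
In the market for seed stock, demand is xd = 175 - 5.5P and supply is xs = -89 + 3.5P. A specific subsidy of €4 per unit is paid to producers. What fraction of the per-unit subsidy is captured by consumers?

Pre-subsidy: 175 - 5.5P = -89 + 3.5P gives P* = 88/3, x* = 41/3.
With the subsidy, sellers receive Ps = Pb + 4 for each unit, where Pb is the price buyers pay.
Supply in terms of Pb becomes xs = -89 + 3.5(Pb + 4) = -75 + 3.5Pb. Setting this equal to demand: 175 - 5.5Pb = -75 + 3.5Pb, so Pb = 250/9.
Sellers receive Ps = 250/9 + 4 = 286/9; x' = 175 − 5.5·(250/9) = 200/9.
Buyers' price falls by P* − Pb = 88/3 − 250/9 = 14/9; sellers' price rises by Ps − P* = 286/9 − 88/3 = 22/9.
So consumers capture (14/9)/4 = 7/18 of each unit of subsidy.

Consumer share = 7/18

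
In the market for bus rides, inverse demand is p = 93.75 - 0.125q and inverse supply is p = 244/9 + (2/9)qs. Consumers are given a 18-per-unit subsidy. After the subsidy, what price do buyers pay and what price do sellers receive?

Pre-subsidy: 93.75 - 0.125q = 244/9 + (2/9)q gives q* = 191.92 and p* = 69.76.
With the rebate, buyers effectively pay pb = ps − 18, where ps is the price sellers receive.
On the curves, pb = 93.75 - 0.125q and ps = 244/9 + (2/9)q; the wedge ps − pb = 18 gives 244/9 + (2/9)q − (93.75 - 0.125q) = 18, so q' = 243.76.
Then pb = 93.75 − 0.125·243.76 = 63.28 and ps = 244/9 + (2/9)·243.76 = 81.28.

Buyers pay 63.28; sellers receive 81.28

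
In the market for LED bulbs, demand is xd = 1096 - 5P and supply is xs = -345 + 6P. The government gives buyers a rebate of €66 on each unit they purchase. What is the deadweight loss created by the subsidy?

Pre-subsidy: 1096 - 5P = -345 + 6P gives P* = 131, x* = 441.
With the rebate, buyers effectively pay Pb = Ps − 66, where Ps is the price sellers receive.
Demand in terms of Ps becomes xd = 1096 − 5(Ps − 66) = 1426 - 5Ps. Setting this equal to supply: 1426 - 5Ps = -345 + 6Ps, so Ps = 161.
Buyers pay Pb = 161 − 66 = 95; x' = -345 + 6·161 = 621.
The subsidy expands output by 621 − 441 = 180 past the efficient level; on those units the gap between marginal cost and willingness to pay runs from 0 up to 66.
DWL = ½ × 66 × 180 = 5940.

Deadweight loss = €5940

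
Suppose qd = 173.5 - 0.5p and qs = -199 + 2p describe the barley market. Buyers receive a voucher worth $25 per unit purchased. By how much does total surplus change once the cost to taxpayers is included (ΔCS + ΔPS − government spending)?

Pre-subsidy: 173.5 - 0.5p = -199 + 2p gives p* = 149, q* = 99.
With the rebate, buyers effectively pay pb = ps − 25, where ps is the price sellers receive.
Demand in terms of ps becomes qd = 173.5 − 0.5(ps − 25) = 186 - 0.5ps. Setting this equal to supply: 186 - 0.5ps = -199 + 2ps, so ps = 154.
Buyers pay pb = 154 − 25 = 129; q' = -199 + 2·154 = 109.
ΔCS = ½(99 + 109)(149 − 129) = 2080; ΔPS = ½(99 + 109)(154 − 149) = 520.
Government spending = 25 × 109 = 2725.
Net change = 2080 + 520 − 2725 = -125. The loss equals the DWL triangle ½·25·10.

Net change in total surplus = -$125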